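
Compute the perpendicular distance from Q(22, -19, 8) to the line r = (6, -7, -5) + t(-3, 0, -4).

Direction vector d = (-3, 0, -4).
AP = (16, -12, 13), and AP × d = (48, 25, -36).
|AP × d|² = 4225 and |d|² = 25, so the distance is √(4225/25) = √169 = 13.

13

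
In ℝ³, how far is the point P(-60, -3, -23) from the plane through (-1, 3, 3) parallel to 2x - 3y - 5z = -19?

30/√38

Parallel planes share the normal n = (2, -3, -5); since (-1, 3, 3) lies on the plane, its equation is 2x - 3y - 5z = -26.
Then n·(-60, -3, -23) - (-26) = 30.
|n| = √(4 + 9 + 25) = √38, so the distance is |30|/√38 = 30/√38.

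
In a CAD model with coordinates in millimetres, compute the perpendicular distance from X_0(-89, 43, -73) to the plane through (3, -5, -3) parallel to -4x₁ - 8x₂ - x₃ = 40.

Parallel planes share the normal n = (-4, -8, -1); since (3, -5, -3) lies on the plane, its equation is -4x₁ - 8x₂ - x₃ = 31.
Then n·(-89, 43, -73) - 31 = 54.
|n| = √(16 + 64 + 1) = 9, so the distance is |54|/9 = 6.

6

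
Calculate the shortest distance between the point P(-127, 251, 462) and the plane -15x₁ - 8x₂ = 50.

Normal vector n = (-15, -8, 0), and n·(-127, 251, 462) - 50 = -153.
|n| = √(225 + 64 + 0) = 17, so the distance is |-153|/17 = 9.

9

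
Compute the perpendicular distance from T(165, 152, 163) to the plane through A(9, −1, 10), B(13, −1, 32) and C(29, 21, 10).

8

AB = (4, 0, 22) and AC = (20, 22, 0), so a normal is n = AB × AC = (−484, 440, 88).
Then n·(165, 152, 163) − (−3916) = 5280.
|n| = √(234256 + 193600 + 7744) = 660, so the distance is |5280|/660 = 8.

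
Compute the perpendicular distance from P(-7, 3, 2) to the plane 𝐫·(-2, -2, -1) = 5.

Normal vector n = (-2, -2, -1), and n·(-7, 3, 2) - 5 = 1.
|n| = √(4 + 4 + 1) = 3, so the distance is |1|/3 = 1/3.

1/3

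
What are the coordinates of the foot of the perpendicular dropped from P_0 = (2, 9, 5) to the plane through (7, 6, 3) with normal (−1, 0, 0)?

(7, 9, 5)

The perpendicular from P_0 has direction n = (−1, 0, 0): r = (2, 9, 5) + μ(−1, 0, 0).
Substitute into the plane: n·(P_0 + μn) = -7 gives -2 + 1μ = -7, so μ = -5.
Foot = (2, 9, 5) + (-5)·(−1, 0, 0) = (7, 9, 5).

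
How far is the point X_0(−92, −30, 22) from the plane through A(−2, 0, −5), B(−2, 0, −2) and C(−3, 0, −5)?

30

AB = (0, 0, 3) and AC = (−1, 0, 0), so a normal is n = AB × AC = (0, −3, 0).
n = (0, −3, 0); n·P − 0 = 90; |n| = 3; distance = 90/3 = 30.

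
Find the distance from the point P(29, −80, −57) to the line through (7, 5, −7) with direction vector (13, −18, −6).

Direction vector d = (13, −18, −6).
AP = (22, −85, −50); AP·d = 2116, |AP|² = 10209, |d|² = 529.
distance² = |AP|² − (AP·d)²/|d|² = 10209 − 4477456/529 = 1745, so the distance is √1745.

√1745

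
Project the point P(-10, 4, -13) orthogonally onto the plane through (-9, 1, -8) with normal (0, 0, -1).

n = (0, 0, -1), |n|² = 1, and n·P − 8 = 5.
t = 5/1 = 5, so the foot is P − t·n = (-10, 4, -13) − 5·(0, 0, -1) = (-10, 4, -8).

(-10, 4, -8)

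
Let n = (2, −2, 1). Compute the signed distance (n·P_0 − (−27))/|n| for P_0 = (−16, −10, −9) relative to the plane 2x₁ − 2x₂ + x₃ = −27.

n·P_0 − (-27) = 6.
|n| = 3, so the signed distance is 6/3 = 2.

2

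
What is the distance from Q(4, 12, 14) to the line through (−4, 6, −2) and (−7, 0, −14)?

A direction vector is d = (−3, −6, −12).
AP = (8, 6, 16); AP·d = -252, |AP|² = 356, |d|² = 189.
distance² = |AP|² − (AP·d)²/|d|² = 356 − 63504/189 = 20, so the distance is 2√5.

2√5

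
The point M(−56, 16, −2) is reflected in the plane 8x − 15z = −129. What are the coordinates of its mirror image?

(-40, 16, -32)

n = (8, 0, −15), |n|² = 289, n·M − (-129) = -289, so t = -289/289 = -1.
Foot F = M − (-1)·n = (−48, 16, −17); the reflection is 2F − M = (−40, 16, −32).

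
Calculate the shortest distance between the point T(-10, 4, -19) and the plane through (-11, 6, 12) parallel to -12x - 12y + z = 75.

19/17

Parallel planes share the normal n = (-12, -12, 1); since (-11, 6, 12) lies on the plane, its equation is -12x - 12y + z = 72.
Then n·(-10, 4, -19) - 72 = -19.
|n| = √(144 + 144 + 1) = 17, so the distance is |-19|/17 = 19/17.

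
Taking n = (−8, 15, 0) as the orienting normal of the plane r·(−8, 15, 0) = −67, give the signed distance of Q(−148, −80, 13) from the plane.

n·Q − (-67) = 51.
|n| = 17, so the signed distance is 51/17 = 3.

3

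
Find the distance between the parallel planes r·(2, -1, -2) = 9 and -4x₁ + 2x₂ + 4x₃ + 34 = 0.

8/3

Divide the second equation by -2 to match normals: 2x₁ - x₂ - 2x₃ = 17.
Both planes have normal n = (2, -1, -2), |n| = 3. Any point on the first plane is at distance |17 − 9|/|n| = 8/3 from the second.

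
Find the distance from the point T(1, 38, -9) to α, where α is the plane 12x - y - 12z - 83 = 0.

1/17

n = (12, -1, -12); n·P − 83 = -1; |n| = 17; distance = 1/17.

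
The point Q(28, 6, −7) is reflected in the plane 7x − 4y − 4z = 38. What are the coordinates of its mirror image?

n = (7, −4, −4), |n|² = 81, n·Q − 38 = 162, so t = 162/81 = 2.
Foot F = Q − 2·n = (14, 14, 1); the reflection is 2F − Q = (0, 22, 9).

(0, 22, 9)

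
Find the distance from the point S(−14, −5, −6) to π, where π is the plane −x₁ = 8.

d = |(-1)·(-14) − 8| / √(1 + 0 + 0) = |6| / 1 = 6.

6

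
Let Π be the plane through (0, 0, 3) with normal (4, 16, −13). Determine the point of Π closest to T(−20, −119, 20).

(0, -39, -45)

The perpendicular from T has direction n = (4, 16, −13): r = (−20, −119, 20) + t(4, 16, −13).
Substitute into the plane: n·(T + tn) = -39 gives -2244 + 441t = -39, so t = 5.
Foot = (−20, −119, 20) + 5·(4, 16, −13) = (0, −39, −45).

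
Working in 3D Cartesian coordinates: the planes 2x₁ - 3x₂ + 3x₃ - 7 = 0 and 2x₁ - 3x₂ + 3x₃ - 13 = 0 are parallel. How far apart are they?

6/√22

Both planes have normal n = (2, -3, 3), |n| = √22. Any point on the first plane is at distance |13 − 7|/|n| = 6/√22 = 3√22/11 from the second.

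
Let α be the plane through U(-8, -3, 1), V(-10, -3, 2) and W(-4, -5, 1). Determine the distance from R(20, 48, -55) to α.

UV = (-2, 0, 1) and UW = (4, -2, 0), so a normal is n = UV × UW = (2, 4, 4).
d = |2·20 + 4·48 + 4·(-55) − (-24)| / √(4 + 16 + 16) = |36| / 6 = 6.

6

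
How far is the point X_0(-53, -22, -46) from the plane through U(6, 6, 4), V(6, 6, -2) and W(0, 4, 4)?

UV = (0, 0, -6) and UW = (-6, -2, 0), so a normal is n = UV × UW = (-12, 36, 0).
Then n·(-53, -22, -46) - 144 = -300.
|n| = √(144 + 1296 + 0) = 12√10, so the distance is |-300|/(12√10) = 25/√10.

25/√10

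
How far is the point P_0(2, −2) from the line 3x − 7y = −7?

27/√58

The normal to the line is n = (3, −7) with |n| = √58.
|n·P_0 − (-7)| = |20 − (-7)| = 27, so the distance is 27/√58.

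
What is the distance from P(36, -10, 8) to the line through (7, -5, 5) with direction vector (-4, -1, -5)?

Direction vector d = (-4, -1, -5).
AP = (29, -5, 3), and AP × d = (28, 133, -49).
|AP × d|² = 20874 and |d|² = 42, so the distance is √(20874/42) = √497.

√497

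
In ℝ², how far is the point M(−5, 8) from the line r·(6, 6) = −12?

5/√2

The normal to the line is n = (6, 6) with |n| = 6√2.
|n·M − (-12)| = |18 − (-12)| = 30, so the distance is 30/(6√2) = 5√2/2.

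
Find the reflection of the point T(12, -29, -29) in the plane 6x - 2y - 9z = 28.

(-24, -17, 25)

With n = (6, -2, -9), the signed offset is (n·T − 28)/|n|² = 363/121 = 3.
T' = T − 2t·n = (12, -29, -29) − 6·(6, -2, -9) = (-24, -17, 25).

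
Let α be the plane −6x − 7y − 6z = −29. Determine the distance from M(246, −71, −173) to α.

d = |(-6)·246 + (-7)·(-71) + (-6)·(-173) − (-29)| / √(36 + 49 + 36) = |88| / 11 = 8.

8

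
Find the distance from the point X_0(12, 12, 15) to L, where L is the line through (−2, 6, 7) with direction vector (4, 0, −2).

Direction vector d = (4, 0, −2).
AP = (14, 6, 8), and AP × d = (−12, 60, −24).
|AP × d|² = 4320 and |d|² = 20, so the distance is √(4320/20) = √216 = 6√6.

6√6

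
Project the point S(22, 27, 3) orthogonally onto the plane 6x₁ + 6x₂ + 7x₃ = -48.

(4, 9, -18)

The perpendicular from S has direction n = (6, 6, 7): r = (22, 27, 3) + λ(6, 6, 7).
Substitute into the plane: n·(S + λn) = -48 gives 315 + 121λ = -48, so λ = -3.
Foot = (22, 27, 3) + (-3)·(6, 6, 7) = (4, 9, -18).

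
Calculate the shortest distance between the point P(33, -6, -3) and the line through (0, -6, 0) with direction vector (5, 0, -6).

3√61

Direction vector d = (5, 0, -6).
AP = (33, 0, -3), and AP × d = (0, 183, 0).
|AP × d|² = 33489 and |d|² = 61, so the distance is √(33489/61) = √549 = 3√61.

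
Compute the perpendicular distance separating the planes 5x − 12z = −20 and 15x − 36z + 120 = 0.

Divide the second equation by 3 to match normals: 5x − 12z = -40.
Both planes have normal n = (5, 0, −12), |n| = 13. Any point on the first plane is at distance |(-40) − (-20)|/|n| = 20/13 from the second.

20/13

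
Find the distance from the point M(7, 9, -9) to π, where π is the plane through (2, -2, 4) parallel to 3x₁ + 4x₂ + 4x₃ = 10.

Parallel planes share the normal n = (3, 4, 4); since (2, -2, 4) lies on the plane, its equation is 3x₁ + 4x₂ + 4x₃ = 14.
Then n·(7, 9, -9) - 14 = 7.
|n| = √(9 + 16 + 16) = √41, so the distance is |7|/√41 = 7/√41.

7√41/41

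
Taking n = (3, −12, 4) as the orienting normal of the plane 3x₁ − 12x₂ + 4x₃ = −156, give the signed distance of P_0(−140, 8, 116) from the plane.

8

n·P_0 − (-156) = 104.
|n| = 13, so the signed distance is 104/13 = 8.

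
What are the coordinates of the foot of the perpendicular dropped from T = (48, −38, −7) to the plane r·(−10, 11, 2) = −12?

(8, 6, 1)

n = (−10, 11, 2), |n|² = 225, and n·T − (-12) = -900.
t = -900/225 = -4, so the foot is T − t·n = (48, −38, −7) − (-4)·(−10, 11, 2) = (8, 6, 1).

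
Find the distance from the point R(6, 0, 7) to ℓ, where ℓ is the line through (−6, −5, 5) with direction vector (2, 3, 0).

2√14

Direction vector d = (2, 3, 0).
AP = (12, 5, 2), and AP × d = (−6, 4, 26).
|AP × d|² = 728 and |d|² = 13, so the distance is √(728/13) = √56 = 2√14.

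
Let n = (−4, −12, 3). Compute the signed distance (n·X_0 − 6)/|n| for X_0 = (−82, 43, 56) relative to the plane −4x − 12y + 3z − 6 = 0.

-2

n·X_0 − 6 = -26.
|n| = 13, so the signed distance is -26/13 = -2.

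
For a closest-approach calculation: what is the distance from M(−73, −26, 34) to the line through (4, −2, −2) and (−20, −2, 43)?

3√353

A direction vector is d = (−24, 0, 45).
AP = (−77, −24, 36); AP·d = 3468, |AP|² = 7801, |d|² = 2601.
distance² = |AP|² − (AP·d)²/|d|² = 7801 − 12027024/2601 = 3177, so the distance is 3√353.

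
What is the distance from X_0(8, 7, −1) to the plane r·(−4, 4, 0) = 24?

7/√2

Normal vector n = (−4, 4, 0), and n·(8, 7, −1) − 24 = −28.
|n| = √(16 + 16 + 0) = 4√2, so the distance is |-28|/(4√2) = 7√2/2.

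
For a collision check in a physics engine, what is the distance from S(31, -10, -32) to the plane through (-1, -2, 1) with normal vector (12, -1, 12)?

4/17

The plane has equation n·(r − (-1, -2, 1)) = 0, i.e. n·r = 2.
Then n·(31, -10, -32) - 2 = -4.
|n| = √(144 + 1 + 144) = 17, so the distance is |-4|/17 = 4/17.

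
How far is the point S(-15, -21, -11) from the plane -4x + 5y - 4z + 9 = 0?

8√57/57

d = |(-4)·(-15) + 5·(-21) + (-4)·(-11) − (-9)| / √(16 + 25 + 16) = |8| / √57 = 8/√57.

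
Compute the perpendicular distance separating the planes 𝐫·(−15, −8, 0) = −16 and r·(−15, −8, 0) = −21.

5/17

Both planes have normal n = (−15, −8, 0), |n| = 17. Any point on the first plane is at distance |(-21) − (-16)|/|n| = 5/17 from the second.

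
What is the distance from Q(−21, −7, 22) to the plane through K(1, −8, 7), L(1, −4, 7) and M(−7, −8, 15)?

7/√2

KL = (0, 4, 0) and KM = (−8, 0, 8), so a normal is n = KL × KM = (32, 0, 32).
Then n·(−21, −7, 22) − 256 = −224.
|n| = √(1024 + 0 + 1024) = 32√2, so the distance is |-224|/(32√2) = 7/√2.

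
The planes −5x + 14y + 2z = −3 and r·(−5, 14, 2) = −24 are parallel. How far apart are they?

Both planes have normal n = (−5, 14, 2), |n| = 15. Any point on the first plane is at distance |(-24) − (-3)|/|n| = 21/15 = 7/5 from the second.

7/5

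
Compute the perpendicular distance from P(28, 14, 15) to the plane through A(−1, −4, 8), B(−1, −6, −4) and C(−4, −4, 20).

15√53/53

AB = (0, −2, −12) and AC = (−3, 0, 12), so a normal is n = AB × AC = (−24, 36, −6).
Then n·(28, 14, 15) − (−168) = −90.
|n| = √(576 + 1296 + 36) = 6√53, so the distance is |-90|/(6√53) = 15/√53.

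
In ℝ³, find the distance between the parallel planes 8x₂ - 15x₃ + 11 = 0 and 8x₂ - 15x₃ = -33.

Both planes have normal n = (0, 8, -15), |n| = 17. Any point on the first plane is at distance |(-33) − (-11)|/|n| = 22/17 from the second.

22/17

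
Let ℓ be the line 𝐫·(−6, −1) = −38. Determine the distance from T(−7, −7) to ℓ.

87√37/37

The normal to the line is n = (−6, −1) with |n| = √37.
|n·T − (-38)| = |49 − (-38)| = 87, so the distance is 87/√37.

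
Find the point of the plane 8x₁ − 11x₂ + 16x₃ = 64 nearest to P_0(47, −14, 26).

The perpendicular from P_0 has direction n = (8, −11, 16): r = (47, −14, 26) + μ(8, −11, 16).
Substitute into the plane: n·(P_0 + μn) = 64 gives 946 + 441μ = 64, so μ = -2.
Foot = (47, −14, 26) + (-2)·(8, −11, 16) = (31, 8, −6).

(31, 8, -6)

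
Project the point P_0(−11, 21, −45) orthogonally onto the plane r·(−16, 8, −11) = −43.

The perpendicular from P_0 has direction n = (−16, 8, −11): r = (−11, 21, −45) + μ(−16, 8, −11).
Substitute into the plane: n·(P_0 + μn) = -43 gives 839 + 441μ = -43, so μ = -2.
Foot = (−11, 21, −45) + (-2)·(−16, 8, −11) = (21, 5, −23).

(21, 5, -23)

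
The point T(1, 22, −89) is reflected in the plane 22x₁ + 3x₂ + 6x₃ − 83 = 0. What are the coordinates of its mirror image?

With n = (22, 3, 6), the signed offset is (n·T − 83)/|n|² = -529/529 = -1.
T' = T − 2t·n = (1, 22, −89) − (-2)·(22, 3, 6) = (45, 28, −77).

(45, 28, -77)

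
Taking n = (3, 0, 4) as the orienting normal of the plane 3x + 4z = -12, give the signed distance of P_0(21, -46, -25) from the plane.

-5

n·P_0 − (-12) = -25.
|n| = 5, so the signed distance is -25/5 = -5.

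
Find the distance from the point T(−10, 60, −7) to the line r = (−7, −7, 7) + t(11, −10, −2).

Direction vector d = (11, −10, −2).
AP = (−3, 67, −14), and AP × d = (−274, −160, −707).
|AP × d|² = 600525 and |d|² = 225, so the distance is √(600525/225) = √2669.

√2669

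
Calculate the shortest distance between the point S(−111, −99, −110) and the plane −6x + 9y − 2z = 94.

n = (−6, 9, −2); n·P − 94 = -99; |n| = 11; distance = 99/11 = 9.

9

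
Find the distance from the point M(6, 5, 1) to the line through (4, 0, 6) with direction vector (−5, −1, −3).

3√6

Direction vector d = (−5, −1, −3).
AP = (2, 5, −5); AP·d = 0, |AP|² = 54, |d|² = 35.
distance² = |AP|² − (AP·d)²/|d|² = 54 − 0/35 = 54, so the distance is 3√6.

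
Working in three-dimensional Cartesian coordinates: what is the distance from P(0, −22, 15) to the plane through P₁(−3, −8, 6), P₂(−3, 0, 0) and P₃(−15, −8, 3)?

P₁P₂ = (0, 8, −6) and P₁P₃ = (−12, 0, −3), so a normal is n = P₁P₂ × P₁P₃ = (−24, 72, 96).
d = |(-24)·0 + 72·(-22) + 96·15 − 72| / √(576 + 5184 + 9216) = |-216| / (24√26) = 9/√26.

9/√26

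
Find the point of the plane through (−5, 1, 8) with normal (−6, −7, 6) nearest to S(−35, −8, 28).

(-17, 13, 10)

The perpendicular from S has direction n = (−6, −7, 6): r = (−35, −8, 28) + t(−6, −7, 6).
Substitute into the plane: n·(S + tn) = 71 gives 434 + 121t = 71, so t = -3.
Foot = (−35, −8, 28) + (-3)·(−6, −7, 6) = (−17, 13, 10).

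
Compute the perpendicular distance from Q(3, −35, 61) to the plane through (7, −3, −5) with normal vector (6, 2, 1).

The plane has equation n·(r − (7, −3, −5)) = 0, i.e. n·r = 31.
Then n·(3, −35, 61) − 31 = −22.
|n| = √(36 + 4 + 1) = √41, so the distance is |-22|/√41 = 22√41/41.

22/√41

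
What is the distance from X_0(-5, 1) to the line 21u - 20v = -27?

98/29

d = |21·(-5) + (-20)·1 − (-27)| / √(441 + 400) = |-98|/29 = 98/29.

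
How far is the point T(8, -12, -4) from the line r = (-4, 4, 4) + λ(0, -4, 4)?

12√3

Direction vector d = (0, -4, 4).
AP = (12, -16, -8), and AP × d = (-96, -48, -48).
|AP × d|² = 13824 and |d|² = 32, so the distance is √(13824/32) = √432 = 12√3.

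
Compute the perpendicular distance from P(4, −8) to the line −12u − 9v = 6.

The normal to the line is n = (−12, −9) with |n| = 15.
|n·P − 6| = |24 − 6| = 18, so the distance is 18/15 = 6/5.

6/5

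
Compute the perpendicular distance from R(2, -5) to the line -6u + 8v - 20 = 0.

d = |(-6)·2 + 8·(-5) − 20| / √(36 + 64) = |-72|/10 = 36/5.

36/5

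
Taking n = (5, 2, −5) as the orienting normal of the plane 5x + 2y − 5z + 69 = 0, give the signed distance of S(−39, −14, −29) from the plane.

-3/√6

n·S − (-69) = -9.
|n| = 3√6, so the signed distance is -3/√6.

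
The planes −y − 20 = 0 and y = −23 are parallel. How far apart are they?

3

Divide the second equation by -1 to match normals: −y = 23.
With common normal n = (0, −1, 0) (|n| = 1), the distance is |20 − 23|/|n| = 3/1 = 3.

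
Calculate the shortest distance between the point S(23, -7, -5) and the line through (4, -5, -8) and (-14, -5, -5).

A direction vector is d = (-18, 0, 3).
AP = (19, -2, 3), and AP × d = (-6, -111, -36).
|AP × d|² = 13653 and |d|² = 333, so the distance is √(13653/333) = √41.

√41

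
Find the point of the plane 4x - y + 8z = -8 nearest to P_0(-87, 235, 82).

n = (4, -1, 8), |n|² = 81, and n·P_0 − (-8) = 81.
t = 81/81 = 1, so the foot is P_0 − t·n = (-87, 235, 82) − 1·(4, -1, 8) = (-91, 236, 74).

(-91, 236, 74)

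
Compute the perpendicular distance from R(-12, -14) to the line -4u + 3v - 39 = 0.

33/5

The normal to the line is n = (-4, 3) with |n| = 5.
|n·R − 39| = |6 − 39| = 33, so the distance is 33/5.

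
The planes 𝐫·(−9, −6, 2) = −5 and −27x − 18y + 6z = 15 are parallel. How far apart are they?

Divide the second equation by 3 to match normals: −9x − 6y + 2z = 5.
Both planes have normal n = (−9, −6, 2), |n| = 11. Any point on the first plane is at distance |5 − (-5)|/|n| = 10/11 from the second.

10/11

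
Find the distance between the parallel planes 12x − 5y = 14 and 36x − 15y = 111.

Divide the second equation by 3 to match normals: 12x − 5y = 37.
With common normal n = (12, −5, 0) (|n| = 13), the distance is |14 − 37|/|n| = 23/13.

23/13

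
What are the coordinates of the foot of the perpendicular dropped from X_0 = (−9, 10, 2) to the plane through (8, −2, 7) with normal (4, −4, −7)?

n = (4, −4, −7), |n|² = 81, and n·X_0 − (-9) = -81.
t = -81/81 = -1, so the foot is X_0 − t·n = (−9, 10, 2) − (-1)·(4, −4, −7) = (−5, 6, −5).

(-5, 6, -5)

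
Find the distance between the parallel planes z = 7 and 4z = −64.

Divide the second equation by 4 to match normals: z = -16.
With common normal n = (0, 0, 1) (|n| = 1), the distance is |7 − (-16)|/|n| = 23/1 = 23.

23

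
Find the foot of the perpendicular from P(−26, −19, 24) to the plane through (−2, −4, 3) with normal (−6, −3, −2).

(-8, -10, 30)

n = (−6, −3, −2), |n|² = 49, and n·P − 18 = 147.
t = 147/49 = 3, so the foot is P − t·n = (−26, −19, 24) − 3·(−6, −3, −2) = (−8, −10, 30).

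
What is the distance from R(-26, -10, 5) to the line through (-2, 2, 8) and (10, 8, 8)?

A direction vector is d = (12, 6, 0).
AP = (-24, -12, -3); AP·d = -360, |AP|² = 729, |d|² = 180.
distance² = |AP|² − (AP·d)²/|d|² = 729 − 129600/180 = 9, so the distance is 3.

3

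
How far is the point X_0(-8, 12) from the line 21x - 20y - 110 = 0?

d = |21·(-8) + (-20)·12 − 110| / √(441 + 400) = |-518|/29 = 518/29.

518/29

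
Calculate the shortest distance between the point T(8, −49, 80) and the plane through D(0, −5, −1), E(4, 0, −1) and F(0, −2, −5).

DE = (4, 5, 0) and DF = (0, 3, −4), so a normal is n = DE × DF = (−20, 16, 12).
d = |(-20)·8 + 16·(-49) + 12·80 − (-92)| / √(400 + 256 + 144) = |108| / (20√2) = 27√2/10.

27/(5√2)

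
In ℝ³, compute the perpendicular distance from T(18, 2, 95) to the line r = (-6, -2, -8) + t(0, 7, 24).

√1201

Direction vector d = (0, 7, 24).
AP = (24, 4, 103); AP·d = 2500, |AP|² = 11201, |d|² = 625.
distance² = |AP|² − (AP·d)²/|d|² = 11201 − 6250000/625 = 1201, so the distance is √1201.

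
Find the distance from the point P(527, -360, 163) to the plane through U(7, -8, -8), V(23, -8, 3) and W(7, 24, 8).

8

UV = (16, 0, 11) and UW = (0, 32, 16), so a normal is n = UV × UW = (-352, -256, 512).
Then n·(527, -360, 163) - (-4512) = -5376.
|n| = √(123904 + 65536 + 262144) = 672, so the distance is |-5376|/672 = 8.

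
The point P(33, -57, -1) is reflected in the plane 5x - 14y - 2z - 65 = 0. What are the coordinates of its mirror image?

n = (5, -14, -2), |n|² = 225, n·P − 65 = 900, so t = 900/225 = 4.
Foot F = P − 4·n = (13, -1, 7); the reflection is 2F − P = (-7, 55, 15).

(-7, 55, 15)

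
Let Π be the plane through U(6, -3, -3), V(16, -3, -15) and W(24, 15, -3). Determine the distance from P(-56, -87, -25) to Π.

UV = (10, 0, -12) and UW = (18, 18, 0), so a normal is n = UV × UW = (216, -216, 180).
Then n·(-56, -87, -25) - 1404 = 792.
|n| = √(46656 + 46656 + 32400) = 36√97, so the distance is |792|/(36√97) = 22/√97.

22/√97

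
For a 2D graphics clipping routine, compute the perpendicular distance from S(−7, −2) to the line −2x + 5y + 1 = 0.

The normal to the line is n = (−2, 5) with |n| = √29.
|n·S − (-1)| = |4 − (-1)| = 5, so the distance is 5/√29.

5√29/29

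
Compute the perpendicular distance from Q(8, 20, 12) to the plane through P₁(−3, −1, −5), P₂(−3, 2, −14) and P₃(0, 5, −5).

14/√46

P₁P₂ = (0, 3, −9) and P₁P₃ = (3, 6, 0), so a normal is n = P₁P₂ × P₁P₃ = (54, −27, −9).
Then n·(8, 20, 12) − (−90) = −126.
|n| = √(2916 + 729 + 81) = 9√46, so the distance is |-126|/(9√46) = 14/√46.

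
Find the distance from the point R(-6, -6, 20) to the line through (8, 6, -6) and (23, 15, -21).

6√2

A direction vector is d = (15, 9, -15).
AP = (-14, -12, 26), and AP × d = (-54, 180, 54).
|AP × d|² = 38232 and |d|² = 531, so the distance is √(38232/531) = √72 = 6√2.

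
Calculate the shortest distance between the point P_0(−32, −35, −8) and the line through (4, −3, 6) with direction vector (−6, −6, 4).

Direction vector d = (−6, −6, 4).
AP = (−36, −32, −14), and AP × d = (−212, 228, 24).
|AP × d|² = 97504 and |d|² = 88, so the distance is √(97504/88) = √1108 = 2√277.

2√277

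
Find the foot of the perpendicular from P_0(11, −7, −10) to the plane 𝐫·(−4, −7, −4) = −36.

(15, 0, -6)

The perpendicular from P_0 has direction n = (−4, −7, −4): r = (11, −7, −10) + λ(−4, −7, −4).
Substitute into the plane: n·(P_0 + λn) = -36 gives 45 + 81λ = -36, so λ = -1.
Foot = (11, −7, −10) + (-1)·(−4, −7, −4) = (15, 0, −6).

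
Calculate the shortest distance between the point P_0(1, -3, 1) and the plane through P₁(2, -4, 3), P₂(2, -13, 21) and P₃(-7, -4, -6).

√6/6

P₁P₂ = (0, -9, 18) and P₁P₃ = (-9, 0, -9), so a normal is n = P₁P₂ × P₁P₃ = (81, -162, -81).
Then n·(1, -3, 1) - 567 = -81.
|n| = √(6561 + 26244 + 6561) = 81√6, so the distance is |-81|/(81√6) = √6/6.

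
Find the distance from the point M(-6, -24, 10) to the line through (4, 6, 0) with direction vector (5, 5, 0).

Direction vector d = (5, 5, 0).
AP = (-10, -30, 10); AP·d = -200, |AP|² = 1100, |d|² = 50.
distance² = |AP|² − (AP·d)²/|d|² = 1100 − 40000/50 = 300, so the distance is 10√3.

10√3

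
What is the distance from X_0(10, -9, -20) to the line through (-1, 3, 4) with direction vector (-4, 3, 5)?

Direction vector d = (-4, 3, 5).
AP = (11, -12, -24), and AP × d = (12, 41, -15).
|AP × d|² = 2050 and |d|² = 50, so the distance is √(2050/50) = √41.

√41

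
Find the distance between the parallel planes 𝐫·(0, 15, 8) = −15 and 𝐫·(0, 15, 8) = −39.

24/17

With common normal n = (0, 15, 8) (|n| = 17), the distance is |(-15) − (-39)|/|n| = 24/17.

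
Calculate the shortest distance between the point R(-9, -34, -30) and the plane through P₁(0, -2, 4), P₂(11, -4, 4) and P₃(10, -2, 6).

2

P₁P₂ = (11, -2, 0) and P₁P₃ = (10, 0, 2), so a normal is n = P₁P₂ × P₁P₃ = (-4, -22, 20).
Then n·(-9, -34, -30) - 124 = 60.
|n| = √(16 + 484 + 400) = 30, so the distance is |60|/30 = 2.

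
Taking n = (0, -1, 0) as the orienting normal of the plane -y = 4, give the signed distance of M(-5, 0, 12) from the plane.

n·M − 4 = -4.
|n| = 1, so the signed distance is -4/1 = -4.

-4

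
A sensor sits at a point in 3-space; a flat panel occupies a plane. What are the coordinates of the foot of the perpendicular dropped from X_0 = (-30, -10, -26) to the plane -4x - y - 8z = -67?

n = (-4, -1, -8), |n|² = 81, and n·X_0 − (-67) = 405.
t = 405/81 = 5, so the foot is X_0 − t·n = (-30, -10, -26) − 5·(-4, -1, -8) = (-10, -5, 14).

(-10, -5, 14)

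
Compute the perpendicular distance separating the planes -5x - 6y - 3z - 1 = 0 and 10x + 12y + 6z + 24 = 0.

11√70/70

Divide the second equation by -2 to match normals: -5x - 6y - 3z = 12.
With common normal n = (-5, -6, -3) (|n| = √70), the distance is |1 − 12|/|n| = 11/√70.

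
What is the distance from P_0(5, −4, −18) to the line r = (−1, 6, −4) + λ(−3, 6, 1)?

Direction vector d = (−3, 6, 1).
AP = (6, −10, −14), and AP × d = (74, 36, 6).
|AP × d|² = 6808 and |d|² = 46, so the distance is √(6808/46) = √148 = 2√37.

2√37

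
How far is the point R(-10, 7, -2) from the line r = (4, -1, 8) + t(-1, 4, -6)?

Direction vector d = (-1, 4, -6).
AP = (-14, 8, -10), and AP × d = (-8, -74, -48).
|AP × d|² = 7844 and |d|² = 53, so the distance is √(7844/53) = √148 = 2√37.

2√37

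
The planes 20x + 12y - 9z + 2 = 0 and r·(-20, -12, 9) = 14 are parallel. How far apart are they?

Divide the second equation by -1 to match normals: 20x + 12y - 9z = -14.
With common normal n = (20, 12, -9) (|n| = 25), the distance is |(-2) − (-14)|/|n| = 12/25.

12/25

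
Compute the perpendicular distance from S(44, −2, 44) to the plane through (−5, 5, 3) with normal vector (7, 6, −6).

5

The plane has equation n·(r − (−5, 5, 3)) = 0, i.e. n·r = -23.
Then n·(44, −2, 44) − (−23) = 55.
|n| = √(49 + 36 + 36) = 11, so the distance is |55|/11 = 5.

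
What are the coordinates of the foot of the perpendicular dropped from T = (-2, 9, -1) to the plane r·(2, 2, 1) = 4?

(-4, 7, -2)

The perpendicular from T has direction n = (2, 2, 1): r = (-2, 9, -1) + λ(2, 2, 1).
Substitute into the plane: n·(T + λn) = 4 gives 13 + 9λ = 4, so λ = -1.
Foot = (-2, 9, -1) + (-1)·(2, 2, 1) = (-4, 7, -2).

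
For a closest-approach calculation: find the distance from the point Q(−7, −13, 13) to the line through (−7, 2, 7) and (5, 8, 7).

6√6

A direction vector is d = (12, 6, 0).
AP = (0, −15, 6); AP·d = -90, |AP|² = 261, |d|² = 180.
distance² = |AP|² − (AP·d)²/|d|² = 261 − 8100/180 = 216, so the distance is 6√6.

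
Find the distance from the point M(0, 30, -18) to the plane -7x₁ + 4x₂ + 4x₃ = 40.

8/9

Normal vector n = (-7, 4, 4), and n·(0, 30, -18) - 40 = 8.
|n| = √(49 + 16 + 16) = 9, so the distance is |8|/9 = 8/9.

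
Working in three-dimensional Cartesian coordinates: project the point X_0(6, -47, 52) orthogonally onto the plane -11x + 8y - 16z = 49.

(-27, -23, 4)

The perpendicular from X_0 has direction n = (-11, 8, -16): r = (6, -47, 52) + λ(-11, 8, -16).
Substitute into the plane: n·(X_0 + λn) = 49 gives -1274 + 441λ = 49, so λ = 3.
Foot = (6, -47, 52) + 3·(-11, 8, -16) = (-27, -23, 4).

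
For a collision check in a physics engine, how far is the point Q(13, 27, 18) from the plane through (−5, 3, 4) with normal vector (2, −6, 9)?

The plane has equation n·(r − (−5, 3, 4)) = 0, i.e. n·r = 8.
Then n·(13, 27, 18) − 8 = 18.
|n| = √(4 + 36 + 81) = 11, so the distance is |18|/11 = 18/11.

18/11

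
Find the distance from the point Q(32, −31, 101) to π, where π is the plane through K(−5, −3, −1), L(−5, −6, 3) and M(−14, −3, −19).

KL = (0, −3, 4) and KM = (−9, 0, −18), so a normal is n = KL × KM = (54, −36, −27).
d = |54·32 + (-36)·(-31) + (-27)·101 − (-135)| / √(2916 + 1296 + 729) = |252| / (9√61) = 28/√61.

28/√61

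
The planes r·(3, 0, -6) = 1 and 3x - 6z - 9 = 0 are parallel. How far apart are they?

8√5/15

With common normal n = (3, 0, -6) (|n| = 3√5), the distance is |1 − 9|/|n| = 8/(3√5).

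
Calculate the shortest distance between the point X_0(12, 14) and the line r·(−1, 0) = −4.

The normal to the line is n = (−1, 0) with |n| = 1.
|n·X_0 − (-4)| = |-12 − (-4)| = 8, so the distance is 8/1 = 8.

8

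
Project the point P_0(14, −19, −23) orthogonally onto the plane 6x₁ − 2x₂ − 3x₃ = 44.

The perpendicular from P_0 has direction n = (6, −2, −3): r = (14, −19, −23) + t(6, −2, −3).
Substitute into the plane: n·(P_0 + tn) = 44 gives 191 + 49t = 44, so t = -3.
Foot = (14, −19, −23) + (-3)·(6, −2, −3) = (−4, −13, −14).

(-4, -13, -14)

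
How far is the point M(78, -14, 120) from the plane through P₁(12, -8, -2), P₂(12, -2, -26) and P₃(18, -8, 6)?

P₁P₂ = (0, 6, -24) and P₁P₃ = (6, 0, 8), so a normal is n = P₁P₂ × P₁P₃ = (48, -144, -36).
Then n·(78, -14, 120) - 1800 = -360.
|n| = √(2304 + 20736 + 1296) = 156, so the distance is |-360|/156 = 30/13.

30/13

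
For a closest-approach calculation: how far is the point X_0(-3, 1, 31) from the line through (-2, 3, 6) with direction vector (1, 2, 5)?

5√6

Direction vector d = (1, 2, 5).
AP = (-1, -2, 25), and AP × d = (-60, 30, 0).
|AP × d|² = 4500 and |d|² = 30, so the distance is √(4500/30) = √150 = 5√6.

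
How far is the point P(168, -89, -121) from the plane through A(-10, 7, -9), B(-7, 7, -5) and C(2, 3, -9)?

8

AB = (3, 0, 4) and AC = (12, -4, 0), so a normal is n = AB × AC = (16, 48, -12).
Then n·(168, -89, -121) - 284 = -416.
|n| = √(256 + 2304 + 144) = 52, so the distance is |-416|/52 = 8.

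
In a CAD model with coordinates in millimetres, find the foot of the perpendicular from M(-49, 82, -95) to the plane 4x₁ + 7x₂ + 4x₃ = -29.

(-151/3, 239/3, -289/3)

The perpendicular from M has direction n = (4, 7, 4): r = (-49, 82, -95) + λ(4, 7, 4).
Substitute into the plane: n·(M + λn) = -29 gives -2 + 81λ = -29, so λ = -1/3.
Foot = (-49, 82, -95) + (-1/3)·(4, 7, 4) = (-151/3, 239/3, -289/3).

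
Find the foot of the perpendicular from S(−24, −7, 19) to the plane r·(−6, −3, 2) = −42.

The perpendicular from S has direction n = (−6, −3, 2): r = (−24, −7, 19) + t(−6, −3, 2).
Substitute into the plane: n·(S + tn) = -42 gives 203 + 49t = -42, so t = -5.
Foot = (−24, −7, 19) + (-5)·(−6, −3, 2) = (6, 8, 9).

(6, 8, 9)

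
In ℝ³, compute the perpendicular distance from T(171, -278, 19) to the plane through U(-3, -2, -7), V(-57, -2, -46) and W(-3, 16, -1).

UV = (-54, 0, -39) and UW = (0, 18, 6), so a normal is n = UV × UW = (702, 324, -972).
n = (702, 324, -972); n·P − 4050 = 7452; |n| = 1242; distance = 7452/1242 = 6.

6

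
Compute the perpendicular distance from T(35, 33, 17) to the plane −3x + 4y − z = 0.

n = (−3, 4, −1); n·P − 0 = 10; |n| = √26; distance = 10/√26 = 5√26/13.

10/√26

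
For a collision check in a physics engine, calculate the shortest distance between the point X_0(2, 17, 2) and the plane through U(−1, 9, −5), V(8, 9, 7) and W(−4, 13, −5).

UV = (9, 0, 12) and UW = (−3, 4, 0), so a normal is n = UV × UW = (−48, −36, 36).
Then n·(2, 17, 2) − (−456) = −180.
|n| = √(2304 + 1296 + 1296) = 12√34, so the distance is |-180|/(12√34) = 15/√34.

15√34/34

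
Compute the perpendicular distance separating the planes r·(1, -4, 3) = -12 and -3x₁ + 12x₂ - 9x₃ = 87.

17/√26

Divide the second equation by -3 to match normals: x₁ - 4x₂ + 3x₃ = -29.
Both planes have normal n = (1, -4, 3), |n| = √26. Any point on the first plane is at distance |(-29) − (-12)|/|n| = 17/√26 = 17√26/26 from the second.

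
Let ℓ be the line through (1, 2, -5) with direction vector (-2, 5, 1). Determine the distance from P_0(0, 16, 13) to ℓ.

√251

Direction vector d = (-2, 5, 1).
AP = (-1, 14, 18); AP·d = 90, |AP|² = 521, |d|² = 30.
distance² = |AP|² − (AP·d)²/|d|² = 521 − 8100/30 = 251, so the distance is √251.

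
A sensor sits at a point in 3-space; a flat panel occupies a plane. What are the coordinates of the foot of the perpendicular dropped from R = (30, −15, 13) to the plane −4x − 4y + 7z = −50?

The perpendicular from R has direction n = (−4, −4, 7): r = (30, −15, 13) + λ(−4, −4, 7).
Substitute into the plane: n·(R + λn) = -50 gives 31 + 81λ = -50, so λ = -1.
Foot = (30, −15, 13) + (-1)·(−4, −4, 7) = (34, −11, 6).

(34, -11, 6)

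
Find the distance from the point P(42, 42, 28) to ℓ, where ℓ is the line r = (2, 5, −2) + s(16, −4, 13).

√2105

Direction vector d = (16, −4, 13).
AP = (40, 37, 30), and AP × d = (601, −40, −752).
|AP × d|² = 928305 and |d|² = 441, so the distance is √(928305/441) = √2105.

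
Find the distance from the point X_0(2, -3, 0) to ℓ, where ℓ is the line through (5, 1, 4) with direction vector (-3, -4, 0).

Direction vector d = (-3, -4, 0).
AP = (-3, -4, -4); AP·d = 25, |AP|² = 41, |d|² = 25.
distance² = |AP|² − (AP·d)²/|d|² = 41 − 625/25 = 16, so the distance is 4.

4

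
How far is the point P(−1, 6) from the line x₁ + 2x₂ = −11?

22√5/5

The normal to the line is n = (1, 2) with |n| = √5.
|n·P − (-11)| = |11 − (-11)| = 22, so the distance is 22/√5.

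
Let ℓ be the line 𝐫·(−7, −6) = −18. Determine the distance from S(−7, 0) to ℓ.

67/√85

d = |(-7)·(-7) + (-6)·0 − (-18)| / √(49 + 36) = |67|/√85 = 67√85/85.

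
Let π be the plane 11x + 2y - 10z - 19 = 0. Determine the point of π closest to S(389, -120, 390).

n = (11, 2, -10), |n|² = 225, and n·S − 19 = 120.
t = 120/225 = 8/15, so the foot is S − t·n = (389, -120, 390) − (8/15)·(11, 2, -10) = (5747/15, -1816/15, 1186/3).

(5747/15, -1816/15, 1186/3)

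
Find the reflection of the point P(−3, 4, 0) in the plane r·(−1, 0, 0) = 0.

n = (−1, 0, 0), |n|² = 1, n·P − 0 = 3, so t = 3/1 = 3.
Foot F = P − 3·n = (0, 4, 0); the reflection is 2F − P = (3, 4, 0).

(3, 4, 0)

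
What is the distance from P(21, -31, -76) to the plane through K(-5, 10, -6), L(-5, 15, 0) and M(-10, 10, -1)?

KL = (0, 5, 6) and KM = (-5, 0, 5), so a normal is n = KL × KM = (25, -30, 25).
Then n·(21, -31, -76) - (-575) = 130.
|n| = √(625 + 900 + 625) = 5√86, so the distance is |130|/(5√86) = 26/√86.

26/√86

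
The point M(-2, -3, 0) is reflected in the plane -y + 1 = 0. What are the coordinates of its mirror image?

n = (0, -1, 0), |n|² = 1, n·M − (-1) = 4, so t = 4/1 = 4.
Foot F = M − 4·n = (-2, 1, 0); the reflection is 2F − M = (-2, 5, 0).

(-2, 5, 0)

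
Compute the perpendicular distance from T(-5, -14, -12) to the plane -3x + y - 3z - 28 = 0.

Normal vector n = (-3, 1, -3), and n·(-5, -14, -12) - 28 = 9.
|n| = √(9 + 1 + 9) = √19, so the distance is |9|/√19 = 9/√19.

9√19/19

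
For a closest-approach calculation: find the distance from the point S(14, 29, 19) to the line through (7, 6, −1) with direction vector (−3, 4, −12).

Direction vector d = (−3, 4, −12).
AP = (7, 23, 20); AP·d = -169, |AP|² = 978, |d|² = 169.
distance² = |AP|² − (AP·d)²/|d|² = 978 − 28561/169 = 809, so the distance is √809.

√809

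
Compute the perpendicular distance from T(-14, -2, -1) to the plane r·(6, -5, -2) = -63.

9√65/65

d = |6·(-14) + (-5)·(-2) + (-2)·(-1) − (-63)| / √(36 + 25 + 4) = |-9| / √65 = 9/√65.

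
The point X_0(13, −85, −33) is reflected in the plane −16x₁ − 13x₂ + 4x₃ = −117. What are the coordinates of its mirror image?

(77, -33, -49)

With n = (−16, −13, 4), the signed offset is (n·X_0 − (-117))/|n|² = 882/441 = 2.
X_0' = X_0 − 2t·n = (13, −85, −33) − 4·(−16, −13, 4) = (77, −33, −49).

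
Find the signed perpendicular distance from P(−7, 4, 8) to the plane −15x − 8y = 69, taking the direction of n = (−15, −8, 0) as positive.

4/17

n·P − 69 = 4.
|n| = 17, so the signed distance is 4/17.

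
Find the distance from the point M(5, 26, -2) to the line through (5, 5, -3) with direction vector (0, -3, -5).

3√34

Direction vector d = (0, -3, -5).
AP = (0, 21, 1), and AP × d = (-102, 0, 0).
|AP × d|² = 10404 and |d|² = 34, so the distance is √(10404/34) = √306 = 3√34.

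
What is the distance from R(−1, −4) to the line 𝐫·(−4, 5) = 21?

d = |(-4)·(-1) + 5·(-4) − 21| / √(16 + 25) = |-37|/√41 = 37√41/41.

37/√41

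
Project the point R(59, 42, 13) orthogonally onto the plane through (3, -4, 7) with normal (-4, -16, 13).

(51, 10, 39)

The perpendicular from R has direction n = (-4, -16, 13): r = (59, 42, 13) + t(-4, -16, 13).
Substitute into the plane: n·(R + tn) = 143 gives -739 + 441t = 143, so t = 2.
Foot = (59, 42, 13) + 2·(-4, -16, 13) = (51, 10, 39).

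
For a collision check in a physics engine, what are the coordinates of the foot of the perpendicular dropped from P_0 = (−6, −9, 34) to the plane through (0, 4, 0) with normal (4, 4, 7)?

The perpendicular from P_0 has direction n = (4, 4, 7): r = (−6, −9, 34) + μ(4, 4, 7).
Substitute into the plane: n·(P_0 + μn) = 16 gives 178 + 81μ = 16, so μ = -2.
Foot = (−6, −9, 34) + (-2)·(4, 4, 7) = (−14, −17, 20).

(-14, -17, 20)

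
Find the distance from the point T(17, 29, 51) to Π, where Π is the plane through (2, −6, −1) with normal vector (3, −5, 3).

The plane has equation n·(r − (2, −6, −1)) = 0, i.e. n·r = 33.
d = |3·17 + (-5)·29 + 3·51 − 33| / √(9 + 25 + 9) = |26| / √43 = 26/√43.

26√43/43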